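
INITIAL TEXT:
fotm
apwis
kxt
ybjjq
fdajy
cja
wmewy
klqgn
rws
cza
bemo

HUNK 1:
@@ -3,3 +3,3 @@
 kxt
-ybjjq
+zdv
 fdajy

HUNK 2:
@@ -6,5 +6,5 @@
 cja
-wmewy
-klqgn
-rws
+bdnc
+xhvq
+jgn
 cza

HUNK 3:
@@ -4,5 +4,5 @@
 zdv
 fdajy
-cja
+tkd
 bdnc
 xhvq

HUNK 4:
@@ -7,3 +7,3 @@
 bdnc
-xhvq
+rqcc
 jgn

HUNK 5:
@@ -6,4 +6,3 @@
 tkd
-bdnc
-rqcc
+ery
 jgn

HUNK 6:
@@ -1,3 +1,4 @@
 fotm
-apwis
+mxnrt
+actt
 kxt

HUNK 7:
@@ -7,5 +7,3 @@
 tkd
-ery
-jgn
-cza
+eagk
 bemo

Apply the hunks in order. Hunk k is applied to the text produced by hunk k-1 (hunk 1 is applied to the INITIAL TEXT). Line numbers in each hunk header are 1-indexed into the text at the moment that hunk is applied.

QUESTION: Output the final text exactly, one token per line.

Answer: fotm
mxnrt
actt
kxt
zdv
fdajy
tkd
eagk
bemo

Derivation:
Hunk 1: at line 3 remove [ybjjq] add [zdv] -> 11 lines: fotm apwis kxt zdv fdajy cja wmewy klqgn rws cza bemo
Hunk 2: at line 6 remove [wmewy,klqgn,rws] add [bdnc,xhvq,jgn] -> 11 lines: fotm apwis kxt zdv fdajy cja bdnc xhvq jgn cza bemo
Hunk 3: at line 4 remove [cja] add [tkd] -> 11 lines: fotm apwis kxt zdv fdajy tkd bdnc xhvq jgn cza bemo
Hunk 4: at line 7 remove [xhvq] add [rqcc] -> 11 lines: fotm apwis kxt zdv fdajy tkd bdnc rqcc jgn cza bemo
Hunk 5: at line 6 remove [bdnc,rqcc] add [ery] -> 10 lines: fotm apwis kxt zdv fdajy tkd ery jgn cza bemo
Hunk 6: at line 1 remove [apwis] add [mxnrt,actt] -> 11 lines: fotm mxnrt actt kxt zdv fdajy tkd ery jgn cza bemo
Hunk 7: at line 7 remove [ery,jgn,cza] add [eagk] -> 9 lines: fotm mxnrt actt kxt zdv fdajy tkd eagk bemo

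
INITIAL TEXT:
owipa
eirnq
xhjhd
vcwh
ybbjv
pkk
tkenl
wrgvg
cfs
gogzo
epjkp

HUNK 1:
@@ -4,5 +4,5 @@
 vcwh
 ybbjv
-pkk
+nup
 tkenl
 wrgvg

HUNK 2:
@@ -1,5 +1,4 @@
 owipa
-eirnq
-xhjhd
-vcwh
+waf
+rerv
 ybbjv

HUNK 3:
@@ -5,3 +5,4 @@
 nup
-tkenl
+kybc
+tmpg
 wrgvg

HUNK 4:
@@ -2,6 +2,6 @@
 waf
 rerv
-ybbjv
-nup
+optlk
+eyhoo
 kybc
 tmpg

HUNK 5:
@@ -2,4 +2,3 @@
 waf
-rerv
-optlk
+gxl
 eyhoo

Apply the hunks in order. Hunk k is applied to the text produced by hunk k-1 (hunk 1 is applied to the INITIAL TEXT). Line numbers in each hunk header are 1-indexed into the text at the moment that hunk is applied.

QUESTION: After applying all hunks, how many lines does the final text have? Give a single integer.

Hunk 1: at line 4 remove [pkk] add [nup] -> 11 lines: owipa eirnq xhjhd vcwh ybbjv nup tkenl wrgvg cfs gogzo epjkp
Hunk 2: at line 1 remove [eirnq,xhjhd,vcwh] add [waf,rerv] -> 10 lines: owipa waf rerv ybbjv nup tkenl wrgvg cfs gogzo epjkp
Hunk 3: at line 5 remove [tkenl] add [kybc,tmpg] -> 11 lines: owipa waf rerv ybbjv nup kybc tmpg wrgvg cfs gogzo epjkp
Hunk 4: at line 2 remove [ybbjv,nup] add [optlk,eyhoo] -> 11 lines: owipa waf rerv optlk eyhoo kybc tmpg wrgvg cfs gogzo epjkp
Hunk 5: at line 2 remove [rerv,optlk] add [gxl] -> 10 lines: owipa waf gxl eyhoo kybc tmpg wrgvg cfs gogzo epjkp
Final line count: 10

Answer: 10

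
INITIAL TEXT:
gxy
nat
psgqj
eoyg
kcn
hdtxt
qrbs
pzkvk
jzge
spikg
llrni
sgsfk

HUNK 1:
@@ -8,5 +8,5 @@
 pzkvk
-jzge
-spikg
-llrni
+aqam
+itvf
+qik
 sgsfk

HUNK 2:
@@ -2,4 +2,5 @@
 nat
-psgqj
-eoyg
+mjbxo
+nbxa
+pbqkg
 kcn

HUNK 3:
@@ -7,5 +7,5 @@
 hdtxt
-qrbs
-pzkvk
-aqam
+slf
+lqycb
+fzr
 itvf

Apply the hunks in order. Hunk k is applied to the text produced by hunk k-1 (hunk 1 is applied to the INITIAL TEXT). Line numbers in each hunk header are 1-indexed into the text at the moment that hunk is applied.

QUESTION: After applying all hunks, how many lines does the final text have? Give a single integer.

Hunk 1: at line 8 remove [jzge,spikg,llrni] add [aqam,itvf,qik] -> 12 lines: gxy nat psgqj eoyg kcn hdtxt qrbs pzkvk aqam itvf qik sgsfk
Hunk 2: at line 2 remove [psgqj,eoyg] add [mjbxo,nbxa,pbqkg] -> 13 lines: gxy nat mjbxo nbxa pbqkg kcn hdtxt qrbs pzkvk aqam itvf qik sgsfk
Hunk 3: at line 7 remove [qrbs,pzkvk,aqam] add [slf,lqycb,fzr] -> 13 lines: gxy nat mjbxo nbxa pbqkg kcn hdtxt slf lqycb fzr itvf qik sgsfk
Final line count: 13

Answer: 13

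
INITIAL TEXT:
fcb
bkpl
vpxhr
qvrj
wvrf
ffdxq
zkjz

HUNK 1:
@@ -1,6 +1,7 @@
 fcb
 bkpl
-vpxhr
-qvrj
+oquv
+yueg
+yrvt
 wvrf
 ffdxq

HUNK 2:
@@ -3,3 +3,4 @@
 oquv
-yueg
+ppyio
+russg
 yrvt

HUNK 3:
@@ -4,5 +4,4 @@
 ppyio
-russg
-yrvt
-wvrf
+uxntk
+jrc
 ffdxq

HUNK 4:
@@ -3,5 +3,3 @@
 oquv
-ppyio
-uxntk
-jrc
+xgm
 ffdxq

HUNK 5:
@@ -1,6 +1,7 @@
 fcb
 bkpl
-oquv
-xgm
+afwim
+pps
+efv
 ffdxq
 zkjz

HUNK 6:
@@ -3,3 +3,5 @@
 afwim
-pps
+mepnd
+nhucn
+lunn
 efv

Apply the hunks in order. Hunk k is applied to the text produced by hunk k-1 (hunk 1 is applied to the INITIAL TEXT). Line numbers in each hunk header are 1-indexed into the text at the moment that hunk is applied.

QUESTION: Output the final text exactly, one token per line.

Answer: fcb
bkpl
afwim
mepnd
nhucn
lunn
efv
ffdxq
zkjz

Derivation:
Hunk 1: at line 1 remove [vpxhr,qvrj] add [oquv,yueg,yrvt] -> 8 lines: fcb bkpl oquv yueg yrvt wvrf ffdxq zkjz
Hunk 2: at line 3 remove [yueg] add [ppyio,russg] -> 9 lines: fcb bkpl oquv ppyio russg yrvt wvrf ffdxq zkjz
Hunk 3: at line 4 remove [russg,yrvt,wvrf] add [uxntk,jrc] -> 8 lines: fcb bkpl oquv ppyio uxntk jrc ffdxq zkjz
Hunk 4: at line 3 remove [ppyio,uxntk,jrc] add [xgm] -> 6 lines: fcb bkpl oquv xgm ffdxq zkjz
Hunk 5: at line 1 remove [oquv,xgm] add [afwim,pps,efv] -> 7 lines: fcb bkpl afwim pps efv ffdxq zkjz
Hunk 6: at line 3 remove [pps] add [mepnd,nhucn,lunn] -> 9 lines: fcb bkpl afwim mepnd nhucn lunn efv ffdxq zkjz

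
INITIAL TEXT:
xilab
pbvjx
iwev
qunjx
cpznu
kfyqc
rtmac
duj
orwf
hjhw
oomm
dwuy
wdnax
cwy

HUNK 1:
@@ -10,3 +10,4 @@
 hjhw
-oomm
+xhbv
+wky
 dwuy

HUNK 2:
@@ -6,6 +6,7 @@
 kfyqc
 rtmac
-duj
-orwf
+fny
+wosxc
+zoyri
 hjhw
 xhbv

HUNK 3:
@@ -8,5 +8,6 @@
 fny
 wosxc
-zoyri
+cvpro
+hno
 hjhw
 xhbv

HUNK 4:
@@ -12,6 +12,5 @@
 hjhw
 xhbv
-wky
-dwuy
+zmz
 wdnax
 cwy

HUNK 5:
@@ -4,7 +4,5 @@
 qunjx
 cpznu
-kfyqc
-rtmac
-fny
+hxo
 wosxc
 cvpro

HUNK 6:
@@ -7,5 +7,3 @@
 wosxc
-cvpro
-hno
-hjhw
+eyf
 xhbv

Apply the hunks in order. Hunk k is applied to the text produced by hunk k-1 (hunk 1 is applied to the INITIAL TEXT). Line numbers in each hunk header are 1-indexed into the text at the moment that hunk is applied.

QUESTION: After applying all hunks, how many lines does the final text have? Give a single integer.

Hunk 1: at line 10 remove [oomm] add [xhbv,wky] -> 15 lines: xilab pbvjx iwev qunjx cpznu kfyqc rtmac duj orwf hjhw xhbv wky dwuy wdnax cwy
Hunk 2: at line 6 remove [duj,orwf] add [fny,wosxc,zoyri] -> 16 lines: xilab pbvjx iwev qunjx cpznu kfyqc rtmac fny wosxc zoyri hjhw xhbv wky dwuy wdnax cwy
Hunk 3: at line 8 remove [zoyri] add [cvpro,hno] -> 17 lines: xilab pbvjx iwev qunjx cpznu kfyqc rtmac fny wosxc cvpro hno hjhw xhbv wky dwuy wdnax cwy
Hunk 4: at line 12 remove [wky,dwuy] add [zmz] -> 16 lines: xilab pbvjx iwev qunjx cpznu kfyqc rtmac fny wosxc cvpro hno hjhw xhbv zmz wdnax cwy
Hunk 5: at line 4 remove [kfyqc,rtmac,fny] add [hxo] -> 14 lines: xilab pbvjx iwev qunjx cpznu hxo wosxc cvpro hno hjhw xhbv zmz wdnax cwy
Hunk 6: at line 7 remove [cvpro,hno,hjhw] add [eyf] -> 12 lines: xilab pbvjx iwev qunjx cpznu hxo wosxc eyf xhbv zmz wdnax cwy
Final line count: 12

Answer: 12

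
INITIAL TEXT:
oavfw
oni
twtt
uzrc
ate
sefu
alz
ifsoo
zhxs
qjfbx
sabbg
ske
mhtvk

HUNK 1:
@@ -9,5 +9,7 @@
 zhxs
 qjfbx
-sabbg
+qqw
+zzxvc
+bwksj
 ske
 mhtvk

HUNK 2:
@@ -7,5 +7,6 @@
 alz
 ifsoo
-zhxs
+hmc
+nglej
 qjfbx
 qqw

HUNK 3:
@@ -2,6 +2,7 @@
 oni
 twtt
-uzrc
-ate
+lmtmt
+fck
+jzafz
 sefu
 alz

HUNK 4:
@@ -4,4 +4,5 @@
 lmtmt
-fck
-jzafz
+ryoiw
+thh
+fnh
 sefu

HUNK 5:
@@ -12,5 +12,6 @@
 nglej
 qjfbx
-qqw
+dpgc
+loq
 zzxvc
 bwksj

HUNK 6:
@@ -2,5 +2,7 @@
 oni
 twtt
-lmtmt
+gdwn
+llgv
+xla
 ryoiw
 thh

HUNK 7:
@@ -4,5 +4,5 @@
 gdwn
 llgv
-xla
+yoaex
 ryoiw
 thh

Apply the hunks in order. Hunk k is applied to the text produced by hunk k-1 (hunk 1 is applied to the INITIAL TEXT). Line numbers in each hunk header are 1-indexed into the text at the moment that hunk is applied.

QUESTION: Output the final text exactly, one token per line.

Answer: oavfw
oni
twtt
gdwn
llgv
yoaex
ryoiw
thh
fnh
sefu
alz
ifsoo
hmc
nglej
qjfbx
dpgc
loq
zzxvc
bwksj
ske
mhtvk

Derivation:
Hunk 1: at line 9 remove [sabbg] add [qqw,zzxvc,bwksj] -> 15 lines: oavfw oni twtt uzrc ate sefu alz ifsoo zhxs qjfbx qqw zzxvc bwksj ske mhtvk
Hunk 2: at line 7 remove [zhxs] add [hmc,nglej] -> 16 lines: oavfw oni twtt uzrc ate sefu alz ifsoo hmc nglej qjfbx qqw zzxvc bwksj ske mhtvk
Hunk 3: at line 2 remove [uzrc,ate] add [lmtmt,fck,jzafz] -> 17 lines: oavfw oni twtt lmtmt fck jzafz sefu alz ifsoo hmc nglej qjfbx qqw zzxvc bwksj ske mhtvk
Hunk 4: at line 4 remove [fck,jzafz] add [ryoiw,thh,fnh] -> 18 lines: oavfw oni twtt lmtmt ryoiw thh fnh sefu alz ifsoo hmc nglej qjfbx qqw zzxvc bwksj ske mhtvk
Hunk 5: at line 12 remove [qqw] add [dpgc,loq] -> 19 lines: oavfw oni twtt lmtmt ryoiw thh fnh sefu alz ifsoo hmc nglej qjfbx dpgc loq zzxvc bwksj ske mhtvk
Hunk 6: at line 2 remove [lmtmt] add [gdwn,llgv,xla] -> 21 lines: oavfw oni twtt gdwn llgv xla ryoiw thh fnh sefu alz ifsoo hmc nglej qjfbx dpgc loq zzxvc bwksj ske mhtvk
Hunk 7: at line 4 remove [xla] add [yoaex] -> 21 lines: oavfw oni twtt gdwn llgv yoaex ryoiw thh fnh sefu alz ifsoo hmc nglej qjfbx dpgc loq zzxvc bwksj ske mhtvk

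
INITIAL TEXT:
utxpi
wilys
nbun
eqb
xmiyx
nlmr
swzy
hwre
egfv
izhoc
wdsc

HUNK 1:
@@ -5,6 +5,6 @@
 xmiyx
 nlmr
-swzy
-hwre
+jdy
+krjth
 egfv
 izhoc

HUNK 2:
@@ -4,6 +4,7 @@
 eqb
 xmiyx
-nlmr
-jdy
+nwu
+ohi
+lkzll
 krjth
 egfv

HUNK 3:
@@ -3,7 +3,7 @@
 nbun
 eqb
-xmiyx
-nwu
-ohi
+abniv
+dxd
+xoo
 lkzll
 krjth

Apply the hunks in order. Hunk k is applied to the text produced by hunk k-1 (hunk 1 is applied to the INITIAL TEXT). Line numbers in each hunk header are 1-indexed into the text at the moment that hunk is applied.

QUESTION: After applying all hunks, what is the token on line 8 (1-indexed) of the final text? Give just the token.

Answer: lkzll

Derivation:
Hunk 1: at line 5 remove [swzy,hwre] add [jdy,krjth] -> 11 lines: utxpi wilys nbun eqb xmiyx nlmr jdy krjth egfv izhoc wdsc
Hunk 2: at line 4 remove [nlmr,jdy] add [nwu,ohi,lkzll] -> 12 lines: utxpi wilys nbun eqb xmiyx nwu ohi lkzll krjth egfv izhoc wdsc
Hunk 3: at line 3 remove [xmiyx,nwu,ohi] add [abniv,dxd,xoo] -> 12 lines: utxpi wilys nbun eqb abniv dxd xoo lkzll krjth egfv izhoc wdsc
Final line 8: lkzll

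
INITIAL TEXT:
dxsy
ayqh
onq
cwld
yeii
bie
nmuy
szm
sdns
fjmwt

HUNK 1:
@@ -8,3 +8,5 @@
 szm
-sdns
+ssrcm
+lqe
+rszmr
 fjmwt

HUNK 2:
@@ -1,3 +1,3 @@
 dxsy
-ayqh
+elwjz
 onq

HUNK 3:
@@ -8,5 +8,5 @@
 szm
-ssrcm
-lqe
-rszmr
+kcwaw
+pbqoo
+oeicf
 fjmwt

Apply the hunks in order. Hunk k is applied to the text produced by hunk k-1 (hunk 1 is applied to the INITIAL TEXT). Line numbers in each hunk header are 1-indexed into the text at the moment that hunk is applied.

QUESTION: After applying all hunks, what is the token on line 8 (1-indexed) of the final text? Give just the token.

Hunk 1: at line 8 remove [sdns] add [ssrcm,lqe,rszmr] -> 12 lines: dxsy ayqh onq cwld yeii bie nmuy szm ssrcm lqe rszmr fjmwt
Hunk 2: at line 1 remove [ayqh] add [elwjz] -> 12 lines: dxsy elwjz onq cwld yeii bie nmuy szm ssrcm lqe rszmr fjmwt
Hunk 3: at line 8 remove [ssrcm,lqe,rszmr] add [kcwaw,pbqoo,oeicf] -> 12 lines: dxsy elwjz onq cwld yeii bie nmuy szm kcwaw pbqoo oeicf fjmwt
Final line 8: szm

Answer: szm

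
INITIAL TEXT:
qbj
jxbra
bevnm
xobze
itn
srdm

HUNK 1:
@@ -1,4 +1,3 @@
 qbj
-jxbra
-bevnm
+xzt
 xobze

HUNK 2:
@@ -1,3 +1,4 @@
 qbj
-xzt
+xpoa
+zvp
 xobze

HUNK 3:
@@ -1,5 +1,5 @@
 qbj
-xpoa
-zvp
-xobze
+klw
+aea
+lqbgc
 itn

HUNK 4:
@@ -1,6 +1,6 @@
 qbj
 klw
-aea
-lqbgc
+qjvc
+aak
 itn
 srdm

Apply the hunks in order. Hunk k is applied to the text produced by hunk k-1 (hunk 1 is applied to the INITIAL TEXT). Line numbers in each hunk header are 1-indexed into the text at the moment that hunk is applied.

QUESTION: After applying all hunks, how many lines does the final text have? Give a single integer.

Answer: 6

Derivation:
Hunk 1: at line 1 remove [jxbra,bevnm] add [xzt] -> 5 lines: qbj xzt xobze itn srdm
Hunk 2: at line 1 remove [xzt] add [xpoa,zvp] -> 6 lines: qbj xpoa zvp xobze itn srdm
Hunk 3: at line 1 remove [xpoa,zvp,xobze] add [klw,aea,lqbgc] -> 6 lines: qbj klw aea lqbgc itn srdm
Hunk 4: at line 1 remove [aea,lqbgc] add [qjvc,aak] -> 6 lines: qbj klw qjvc aak itn srdm
Final line count: 6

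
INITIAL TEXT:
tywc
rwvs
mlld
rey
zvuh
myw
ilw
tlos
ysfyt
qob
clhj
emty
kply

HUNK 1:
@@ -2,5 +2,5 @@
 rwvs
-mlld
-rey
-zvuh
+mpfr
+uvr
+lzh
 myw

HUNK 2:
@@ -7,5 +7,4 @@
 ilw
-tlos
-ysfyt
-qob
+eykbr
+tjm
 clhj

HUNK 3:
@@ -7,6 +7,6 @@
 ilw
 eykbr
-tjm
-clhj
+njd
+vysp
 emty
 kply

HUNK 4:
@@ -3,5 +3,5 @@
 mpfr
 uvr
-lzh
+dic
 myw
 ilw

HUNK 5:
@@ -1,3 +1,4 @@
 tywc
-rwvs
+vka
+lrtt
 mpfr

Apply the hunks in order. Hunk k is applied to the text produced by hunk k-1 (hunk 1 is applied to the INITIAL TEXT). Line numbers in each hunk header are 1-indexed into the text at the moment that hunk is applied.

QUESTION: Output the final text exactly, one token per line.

Hunk 1: at line 2 remove [mlld,rey,zvuh] add [mpfr,uvr,lzh] -> 13 lines: tywc rwvs mpfr uvr lzh myw ilw tlos ysfyt qob clhj emty kply
Hunk 2: at line 7 remove [tlos,ysfyt,qob] add [eykbr,tjm] -> 12 lines: tywc rwvs mpfr uvr lzh myw ilw eykbr tjm clhj emty kply
Hunk 3: at line 7 remove [tjm,clhj] add [njd,vysp] -> 12 lines: tywc rwvs mpfr uvr lzh myw ilw eykbr njd vysp emty kply
Hunk 4: at line 3 remove [lzh] add [dic] -> 12 lines: tywc rwvs mpfr uvr dic myw ilw eykbr njd vysp emty kply
Hunk 5: at line 1 remove [rwvs] add [vka,lrtt] -> 13 lines: tywc vka lrtt mpfr uvr dic myw ilw eykbr njd vysp emty kply

Answer: tywc
vka
lrtt
mpfr
uvr
dic
myw
ilw
eykbr
njd
vysp
emty
kply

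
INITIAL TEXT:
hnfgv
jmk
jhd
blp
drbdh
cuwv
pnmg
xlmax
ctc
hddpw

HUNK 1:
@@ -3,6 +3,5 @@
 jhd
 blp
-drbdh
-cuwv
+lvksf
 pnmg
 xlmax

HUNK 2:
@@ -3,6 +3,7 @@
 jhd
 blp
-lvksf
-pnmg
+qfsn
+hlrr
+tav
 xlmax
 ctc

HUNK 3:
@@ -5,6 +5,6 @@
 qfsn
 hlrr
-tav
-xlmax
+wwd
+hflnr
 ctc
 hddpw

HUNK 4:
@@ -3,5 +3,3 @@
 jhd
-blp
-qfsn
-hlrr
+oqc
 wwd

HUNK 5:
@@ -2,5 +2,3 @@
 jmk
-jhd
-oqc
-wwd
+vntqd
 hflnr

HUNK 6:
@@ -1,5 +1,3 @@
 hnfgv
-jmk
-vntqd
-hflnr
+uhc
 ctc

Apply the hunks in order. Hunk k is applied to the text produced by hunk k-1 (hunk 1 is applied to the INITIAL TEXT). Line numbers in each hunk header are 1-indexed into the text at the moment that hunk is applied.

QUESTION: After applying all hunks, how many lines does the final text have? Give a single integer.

Hunk 1: at line 3 remove [drbdh,cuwv] add [lvksf] -> 9 lines: hnfgv jmk jhd blp lvksf pnmg xlmax ctc hddpw
Hunk 2: at line 3 remove [lvksf,pnmg] add [qfsn,hlrr,tav] -> 10 lines: hnfgv jmk jhd blp qfsn hlrr tav xlmax ctc hddpw
Hunk 3: at line 5 remove [tav,xlmax] add [wwd,hflnr] -> 10 lines: hnfgv jmk jhd blp qfsn hlrr wwd hflnr ctc hddpw
Hunk 4: at line 3 remove [blp,qfsn,hlrr] add [oqc] -> 8 lines: hnfgv jmk jhd oqc wwd hflnr ctc hddpw
Hunk 5: at line 2 remove [jhd,oqc,wwd] add [vntqd] -> 6 lines: hnfgv jmk vntqd hflnr ctc hddpw
Hunk 6: at line 1 remove [jmk,vntqd,hflnr] add [uhc] -> 4 lines: hnfgv uhc ctc hddpw
Final line count: 4

Answer: 4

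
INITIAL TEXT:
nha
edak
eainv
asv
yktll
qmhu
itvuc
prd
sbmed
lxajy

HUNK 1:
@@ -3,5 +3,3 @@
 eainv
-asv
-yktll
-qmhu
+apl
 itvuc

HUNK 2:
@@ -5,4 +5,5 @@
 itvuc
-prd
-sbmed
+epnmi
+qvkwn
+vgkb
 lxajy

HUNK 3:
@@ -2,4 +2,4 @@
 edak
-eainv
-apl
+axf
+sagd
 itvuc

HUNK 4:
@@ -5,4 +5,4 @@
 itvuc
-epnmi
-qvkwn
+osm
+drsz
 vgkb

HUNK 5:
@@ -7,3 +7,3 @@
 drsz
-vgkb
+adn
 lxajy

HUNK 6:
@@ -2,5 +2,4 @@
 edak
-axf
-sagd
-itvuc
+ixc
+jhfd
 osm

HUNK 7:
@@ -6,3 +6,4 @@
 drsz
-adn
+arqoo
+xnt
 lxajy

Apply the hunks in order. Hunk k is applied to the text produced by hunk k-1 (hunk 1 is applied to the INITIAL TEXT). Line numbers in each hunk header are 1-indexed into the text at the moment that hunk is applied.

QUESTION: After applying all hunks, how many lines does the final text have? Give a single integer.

Answer: 9

Derivation:
Hunk 1: at line 3 remove [asv,yktll,qmhu] add [apl] -> 8 lines: nha edak eainv apl itvuc prd sbmed lxajy
Hunk 2: at line 5 remove [prd,sbmed] add [epnmi,qvkwn,vgkb] -> 9 lines: nha edak eainv apl itvuc epnmi qvkwn vgkb lxajy
Hunk 3: at line 2 remove [eainv,apl] add [axf,sagd] -> 9 lines: nha edak axf sagd itvuc epnmi qvkwn vgkb lxajy
Hunk 4: at line 5 remove [epnmi,qvkwn] add [osm,drsz] -> 9 lines: nha edak axf sagd itvuc osm drsz vgkb lxajy
Hunk 5: at line 7 remove [vgkb] add [adn] -> 9 lines: nha edak axf sagd itvuc osm drsz adn lxajy
Hunk 6: at line 2 remove [axf,sagd,itvuc] add [ixc,jhfd] -> 8 lines: nha edak ixc jhfd osm drsz adn lxajy
Hunk 7: at line 6 remove [adn] add [arqoo,xnt] -> 9 lines: nha edak ixc jhfd osm drsz arqoo xnt lxajy
Final line count: 9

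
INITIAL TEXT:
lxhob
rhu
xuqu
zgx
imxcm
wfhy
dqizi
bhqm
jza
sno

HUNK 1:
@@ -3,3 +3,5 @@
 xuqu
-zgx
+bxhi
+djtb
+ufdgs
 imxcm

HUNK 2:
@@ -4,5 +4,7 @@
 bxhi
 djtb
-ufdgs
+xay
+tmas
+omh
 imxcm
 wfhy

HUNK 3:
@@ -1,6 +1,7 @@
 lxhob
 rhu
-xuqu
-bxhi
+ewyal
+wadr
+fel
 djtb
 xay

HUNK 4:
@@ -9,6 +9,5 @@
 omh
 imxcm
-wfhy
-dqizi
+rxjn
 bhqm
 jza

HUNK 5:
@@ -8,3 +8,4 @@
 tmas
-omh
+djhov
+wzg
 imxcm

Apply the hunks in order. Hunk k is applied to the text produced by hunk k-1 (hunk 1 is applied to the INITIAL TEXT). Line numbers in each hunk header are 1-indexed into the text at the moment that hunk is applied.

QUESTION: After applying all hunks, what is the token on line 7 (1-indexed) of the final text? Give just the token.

Answer: xay

Derivation:
Hunk 1: at line 3 remove [zgx] add [bxhi,djtb,ufdgs] -> 12 lines: lxhob rhu xuqu bxhi djtb ufdgs imxcm wfhy dqizi bhqm jza sno
Hunk 2: at line 4 remove [ufdgs] add [xay,tmas,omh] -> 14 lines: lxhob rhu xuqu bxhi djtb xay tmas omh imxcm wfhy dqizi bhqm jza sno
Hunk 3: at line 1 remove [xuqu,bxhi] add [ewyal,wadr,fel] -> 15 lines: lxhob rhu ewyal wadr fel djtb xay tmas omh imxcm wfhy dqizi bhqm jza sno
Hunk 4: at line 9 remove [wfhy,dqizi] add [rxjn] -> 14 lines: lxhob rhu ewyal wadr fel djtb xay tmas omh imxcm rxjn bhqm jza sno
Hunk 5: at line 8 remove [omh] add [djhov,wzg] -> 15 lines: lxhob rhu ewyal wadr fel djtb xay tmas djhov wzg imxcm rxjn bhqm jza sno
Final line 7: xay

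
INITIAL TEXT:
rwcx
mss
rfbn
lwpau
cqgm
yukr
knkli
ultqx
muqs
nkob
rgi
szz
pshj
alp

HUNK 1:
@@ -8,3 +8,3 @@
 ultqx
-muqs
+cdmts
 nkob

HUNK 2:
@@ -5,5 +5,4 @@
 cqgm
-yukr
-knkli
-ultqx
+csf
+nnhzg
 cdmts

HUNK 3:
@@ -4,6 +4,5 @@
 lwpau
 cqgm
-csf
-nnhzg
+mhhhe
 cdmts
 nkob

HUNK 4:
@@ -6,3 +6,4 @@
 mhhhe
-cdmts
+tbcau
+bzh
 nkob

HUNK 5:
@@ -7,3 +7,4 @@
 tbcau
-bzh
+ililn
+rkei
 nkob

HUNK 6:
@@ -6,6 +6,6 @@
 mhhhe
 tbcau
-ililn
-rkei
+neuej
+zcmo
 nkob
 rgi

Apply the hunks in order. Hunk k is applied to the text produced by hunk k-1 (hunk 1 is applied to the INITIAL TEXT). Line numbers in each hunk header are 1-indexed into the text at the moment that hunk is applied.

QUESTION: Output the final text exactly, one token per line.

Answer: rwcx
mss
rfbn
lwpau
cqgm
mhhhe
tbcau
neuej
zcmo
nkob
rgi
szz
pshj
alp

Derivation:
Hunk 1: at line 8 remove [muqs] add [cdmts] -> 14 lines: rwcx mss rfbn lwpau cqgm yukr knkli ultqx cdmts nkob rgi szz pshj alp
Hunk 2: at line 5 remove [yukr,knkli,ultqx] add [csf,nnhzg] -> 13 lines: rwcx mss rfbn lwpau cqgm csf nnhzg cdmts nkob rgi szz pshj alp
Hunk 3: at line 4 remove [csf,nnhzg] add [mhhhe] -> 12 lines: rwcx mss rfbn lwpau cqgm mhhhe cdmts nkob rgi szz pshj alp
Hunk 4: at line 6 remove [cdmts] add [tbcau,bzh] -> 13 lines: rwcx mss rfbn lwpau cqgm mhhhe tbcau bzh nkob rgi szz pshj alp
Hunk 5: at line 7 remove [bzh] add [ililn,rkei] -> 14 lines: rwcx mss rfbn lwpau cqgm mhhhe tbcau ililn rkei nkob rgi szz pshj alp
Hunk 6: at line 6 remove [ililn,rkei] add [neuej,zcmo] -> 14 lines: rwcx mss rfbn lwpau cqgm mhhhe tbcau neuej zcmo nkob rgi szz pshj alp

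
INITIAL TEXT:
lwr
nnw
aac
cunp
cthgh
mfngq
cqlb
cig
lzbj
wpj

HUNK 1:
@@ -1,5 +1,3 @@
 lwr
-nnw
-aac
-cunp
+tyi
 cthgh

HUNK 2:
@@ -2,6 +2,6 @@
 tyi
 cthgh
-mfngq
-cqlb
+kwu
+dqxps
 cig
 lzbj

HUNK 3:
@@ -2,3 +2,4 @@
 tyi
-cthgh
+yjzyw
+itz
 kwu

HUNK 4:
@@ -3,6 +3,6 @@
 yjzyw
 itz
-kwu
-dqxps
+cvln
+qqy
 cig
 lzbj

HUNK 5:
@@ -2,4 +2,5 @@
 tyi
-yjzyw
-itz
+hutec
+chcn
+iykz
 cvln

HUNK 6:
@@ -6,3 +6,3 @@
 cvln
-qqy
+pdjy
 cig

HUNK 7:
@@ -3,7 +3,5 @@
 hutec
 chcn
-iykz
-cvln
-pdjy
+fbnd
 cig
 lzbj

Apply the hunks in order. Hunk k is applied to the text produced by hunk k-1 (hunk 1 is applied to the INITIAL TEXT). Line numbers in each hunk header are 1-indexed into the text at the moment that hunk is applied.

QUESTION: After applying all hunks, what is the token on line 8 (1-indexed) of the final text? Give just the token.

Hunk 1: at line 1 remove [nnw,aac,cunp] add [tyi] -> 8 lines: lwr tyi cthgh mfngq cqlb cig lzbj wpj
Hunk 2: at line 2 remove [mfngq,cqlb] add [kwu,dqxps] -> 8 lines: lwr tyi cthgh kwu dqxps cig lzbj wpj
Hunk 3: at line 2 remove [cthgh] add [yjzyw,itz] -> 9 lines: lwr tyi yjzyw itz kwu dqxps cig lzbj wpj
Hunk 4: at line 3 remove [kwu,dqxps] add [cvln,qqy] -> 9 lines: lwr tyi yjzyw itz cvln qqy cig lzbj wpj
Hunk 5: at line 2 remove [yjzyw,itz] add [hutec,chcn,iykz] -> 10 lines: lwr tyi hutec chcn iykz cvln qqy cig lzbj wpj
Hunk 6: at line 6 remove [qqy] add [pdjy] -> 10 lines: lwr tyi hutec chcn iykz cvln pdjy cig lzbj wpj
Hunk 7: at line 3 remove [iykz,cvln,pdjy] add [fbnd] -> 8 lines: lwr tyi hutec chcn fbnd cig lzbj wpj
Final line 8: wpj

Answer: wpj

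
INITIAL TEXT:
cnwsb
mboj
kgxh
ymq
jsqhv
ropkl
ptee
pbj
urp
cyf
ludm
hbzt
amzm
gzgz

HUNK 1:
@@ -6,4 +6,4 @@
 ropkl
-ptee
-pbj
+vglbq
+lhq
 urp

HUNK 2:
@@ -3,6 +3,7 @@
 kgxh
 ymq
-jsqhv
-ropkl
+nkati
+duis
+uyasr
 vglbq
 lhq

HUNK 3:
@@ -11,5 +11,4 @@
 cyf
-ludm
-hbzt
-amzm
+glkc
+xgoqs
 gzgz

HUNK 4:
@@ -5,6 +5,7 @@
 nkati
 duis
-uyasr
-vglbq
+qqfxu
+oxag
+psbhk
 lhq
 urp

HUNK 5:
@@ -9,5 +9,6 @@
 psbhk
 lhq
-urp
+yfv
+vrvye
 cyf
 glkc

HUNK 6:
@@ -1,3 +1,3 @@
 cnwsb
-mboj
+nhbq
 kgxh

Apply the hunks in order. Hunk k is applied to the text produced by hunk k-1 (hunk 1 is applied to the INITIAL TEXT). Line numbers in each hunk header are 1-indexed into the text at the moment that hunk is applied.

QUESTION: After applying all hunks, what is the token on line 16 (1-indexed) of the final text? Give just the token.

Hunk 1: at line 6 remove [ptee,pbj] add [vglbq,lhq] -> 14 lines: cnwsb mboj kgxh ymq jsqhv ropkl vglbq lhq urp cyf ludm hbzt amzm gzgz
Hunk 2: at line 3 remove [jsqhv,ropkl] add [nkati,duis,uyasr] -> 15 lines: cnwsb mboj kgxh ymq nkati duis uyasr vglbq lhq urp cyf ludm hbzt amzm gzgz
Hunk 3: at line 11 remove [ludm,hbzt,amzm] add [glkc,xgoqs] -> 14 lines: cnwsb mboj kgxh ymq nkati duis uyasr vglbq lhq urp cyf glkc xgoqs gzgz
Hunk 4: at line 5 remove [uyasr,vglbq] add [qqfxu,oxag,psbhk] -> 15 lines: cnwsb mboj kgxh ymq nkati duis qqfxu oxag psbhk lhq urp cyf glkc xgoqs gzgz
Hunk 5: at line 9 remove [urp] add [yfv,vrvye] -> 16 lines: cnwsb mboj kgxh ymq nkati duis qqfxu oxag psbhk lhq yfv vrvye cyf glkc xgoqs gzgz
Hunk 6: at line 1 remove [mboj] add [nhbq] -> 16 lines: cnwsb nhbq kgxh ymq nkati duis qqfxu oxag psbhk lhq yfv vrvye cyf glkc xgoqs gzgz
Final line 16: gzgz

Answer: gzgz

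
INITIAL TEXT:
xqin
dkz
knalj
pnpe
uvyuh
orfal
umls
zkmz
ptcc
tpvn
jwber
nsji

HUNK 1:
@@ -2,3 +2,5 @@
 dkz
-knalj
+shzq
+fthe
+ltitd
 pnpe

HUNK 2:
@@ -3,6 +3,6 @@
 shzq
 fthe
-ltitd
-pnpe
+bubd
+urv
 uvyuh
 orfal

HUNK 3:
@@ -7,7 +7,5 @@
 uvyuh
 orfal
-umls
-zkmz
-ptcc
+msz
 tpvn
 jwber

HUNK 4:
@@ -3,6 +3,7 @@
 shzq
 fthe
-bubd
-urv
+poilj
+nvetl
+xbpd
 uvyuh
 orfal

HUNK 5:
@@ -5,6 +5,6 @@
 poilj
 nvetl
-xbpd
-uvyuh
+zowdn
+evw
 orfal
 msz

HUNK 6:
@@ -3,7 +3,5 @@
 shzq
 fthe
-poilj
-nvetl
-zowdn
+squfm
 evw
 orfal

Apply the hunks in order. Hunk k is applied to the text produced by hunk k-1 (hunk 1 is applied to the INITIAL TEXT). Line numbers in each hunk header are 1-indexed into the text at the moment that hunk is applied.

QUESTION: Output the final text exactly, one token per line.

Answer: xqin
dkz
shzq
fthe
squfm
evw
orfal
msz
tpvn
jwber
nsji

Derivation:
Hunk 1: at line 2 remove [knalj] add [shzq,fthe,ltitd] -> 14 lines: xqin dkz shzq fthe ltitd pnpe uvyuh orfal umls zkmz ptcc tpvn jwber nsji
Hunk 2: at line 3 remove [ltitd,pnpe] add [bubd,urv] -> 14 lines: xqin dkz shzq fthe bubd urv uvyuh orfal umls zkmz ptcc tpvn jwber nsji
Hunk 3: at line 7 remove [umls,zkmz,ptcc] add [msz] -> 12 lines: xqin dkz shzq fthe bubd urv uvyuh orfal msz tpvn jwber nsji
Hunk 4: at line 3 remove [bubd,urv] add [poilj,nvetl,xbpd] -> 13 lines: xqin dkz shzq fthe poilj nvetl xbpd uvyuh orfal msz tpvn jwber nsji
Hunk 5: at line 5 remove [xbpd,uvyuh] add [zowdn,evw] -> 13 lines: xqin dkz shzq fthe poilj nvetl zowdn evw orfal msz tpvn jwber nsji
Hunk 6: at line 3 remove [poilj,nvetl,zowdn] add [squfm] -> 11 lines: xqin dkz shzq fthe squfm evw orfal msz tpvn jwber nsji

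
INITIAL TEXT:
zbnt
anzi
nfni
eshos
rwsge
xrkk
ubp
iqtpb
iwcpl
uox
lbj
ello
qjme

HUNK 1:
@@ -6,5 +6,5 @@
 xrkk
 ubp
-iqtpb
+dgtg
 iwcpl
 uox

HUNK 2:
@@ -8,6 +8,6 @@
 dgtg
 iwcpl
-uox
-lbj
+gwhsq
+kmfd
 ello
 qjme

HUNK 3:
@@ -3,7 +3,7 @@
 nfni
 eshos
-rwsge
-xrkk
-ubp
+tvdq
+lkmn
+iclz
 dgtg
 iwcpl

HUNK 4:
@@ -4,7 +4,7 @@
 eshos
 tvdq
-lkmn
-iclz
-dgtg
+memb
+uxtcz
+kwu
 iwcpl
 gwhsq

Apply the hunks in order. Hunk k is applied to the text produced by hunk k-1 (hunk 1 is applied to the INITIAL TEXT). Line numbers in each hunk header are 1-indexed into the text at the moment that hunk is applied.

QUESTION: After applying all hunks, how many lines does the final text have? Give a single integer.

Answer: 13

Derivation:
Hunk 1: at line 6 remove [iqtpb] add [dgtg] -> 13 lines: zbnt anzi nfni eshos rwsge xrkk ubp dgtg iwcpl uox lbj ello qjme
Hunk 2: at line 8 remove [uox,lbj] add [gwhsq,kmfd] -> 13 lines: zbnt anzi nfni eshos rwsge xrkk ubp dgtg iwcpl gwhsq kmfd ello qjme
Hunk 3: at line 3 remove [rwsge,xrkk,ubp] add [tvdq,lkmn,iclz] -> 13 lines: zbnt anzi nfni eshos tvdq lkmn iclz dgtg iwcpl gwhsq kmfd ello qjme
Hunk 4: at line 4 remove [lkmn,iclz,dgtg] add [memb,uxtcz,kwu] -> 13 lines: zbnt anzi nfni eshos tvdq memb uxtcz kwu iwcpl gwhsq kmfd ello qjme
Final line count: 13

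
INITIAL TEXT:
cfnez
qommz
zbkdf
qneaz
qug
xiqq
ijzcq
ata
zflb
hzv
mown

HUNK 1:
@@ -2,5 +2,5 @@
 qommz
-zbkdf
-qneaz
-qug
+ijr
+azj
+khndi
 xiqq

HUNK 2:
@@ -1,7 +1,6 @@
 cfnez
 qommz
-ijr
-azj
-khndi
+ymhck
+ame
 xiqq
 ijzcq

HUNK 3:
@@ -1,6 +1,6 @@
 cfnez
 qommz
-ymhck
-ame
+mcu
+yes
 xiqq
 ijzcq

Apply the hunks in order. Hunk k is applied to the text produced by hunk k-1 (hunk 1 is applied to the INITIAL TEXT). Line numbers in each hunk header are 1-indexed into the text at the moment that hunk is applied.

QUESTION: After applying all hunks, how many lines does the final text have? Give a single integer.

Hunk 1: at line 2 remove [zbkdf,qneaz,qug] add [ijr,azj,khndi] -> 11 lines: cfnez qommz ijr azj khndi xiqq ijzcq ata zflb hzv mown
Hunk 2: at line 1 remove [ijr,azj,khndi] add [ymhck,ame] -> 10 lines: cfnez qommz ymhck ame xiqq ijzcq ata zflb hzv mown
Hunk 3: at line 1 remove [ymhck,ame] add [mcu,yes] -> 10 lines: cfnez qommz mcu yes xiqq ijzcq ata zflb hzv mown
Final line count: 10

Answer: 10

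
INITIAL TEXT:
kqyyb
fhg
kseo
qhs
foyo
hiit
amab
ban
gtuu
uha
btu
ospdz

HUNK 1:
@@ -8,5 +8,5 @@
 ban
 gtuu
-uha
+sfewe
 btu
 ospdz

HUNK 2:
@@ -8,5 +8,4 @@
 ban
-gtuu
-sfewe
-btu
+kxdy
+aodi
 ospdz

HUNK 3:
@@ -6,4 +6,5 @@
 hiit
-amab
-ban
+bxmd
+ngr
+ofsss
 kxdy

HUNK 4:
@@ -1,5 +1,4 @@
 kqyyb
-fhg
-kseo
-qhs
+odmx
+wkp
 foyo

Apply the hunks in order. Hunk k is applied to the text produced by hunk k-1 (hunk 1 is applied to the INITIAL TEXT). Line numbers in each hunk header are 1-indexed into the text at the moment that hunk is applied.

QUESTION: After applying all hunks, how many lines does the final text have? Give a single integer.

Hunk 1: at line 8 remove [uha] add [sfewe] -> 12 lines: kqyyb fhg kseo qhs foyo hiit amab ban gtuu sfewe btu ospdz
Hunk 2: at line 8 remove [gtuu,sfewe,btu] add [kxdy,aodi] -> 11 lines: kqyyb fhg kseo qhs foyo hiit amab ban kxdy aodi ospdz
Hunk 3: at line 6 remove [amab,ban] add [bxmd,ngr,ofsss] -> 12 lines: kqyyb fhg kseo qhs foyo hiit bxmd ngr ofsss kxdy aodi ospdz
Hunk 4: at line 1 remove [fhg,kseo,qhs] add [odmx,wkp] -> 11 lines: kqyyb odmx wkp foyo hiit bxmd ngr ofsss kxdy aodi ospdz
Final line count: 11

Answer: 11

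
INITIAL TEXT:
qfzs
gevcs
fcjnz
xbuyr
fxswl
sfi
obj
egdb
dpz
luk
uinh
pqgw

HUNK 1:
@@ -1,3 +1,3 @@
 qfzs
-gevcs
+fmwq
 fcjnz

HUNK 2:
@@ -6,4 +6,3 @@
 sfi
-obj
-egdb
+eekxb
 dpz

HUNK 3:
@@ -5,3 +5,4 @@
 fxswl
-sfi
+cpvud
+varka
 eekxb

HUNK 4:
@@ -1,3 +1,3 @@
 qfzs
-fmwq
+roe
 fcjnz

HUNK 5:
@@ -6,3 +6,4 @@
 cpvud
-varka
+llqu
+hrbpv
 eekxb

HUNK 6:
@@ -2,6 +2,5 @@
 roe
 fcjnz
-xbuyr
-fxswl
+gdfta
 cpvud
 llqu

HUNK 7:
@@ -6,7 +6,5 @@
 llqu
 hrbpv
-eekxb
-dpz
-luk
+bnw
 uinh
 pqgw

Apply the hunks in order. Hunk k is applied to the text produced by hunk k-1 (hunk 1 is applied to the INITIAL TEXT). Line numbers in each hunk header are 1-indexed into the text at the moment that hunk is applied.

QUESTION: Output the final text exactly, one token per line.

Hunk 1: at line 1 remove [gevcs] add [fmwq] -> 12 lines: qfzs fmwq fcjnz xbuyr fxswl sfi obj egdb dpz luk uinh pqgw
Hunk 2: at line 6 remove [obj,egdb] add [eekxb] -> 11 lines: qfzs fmwq fcjnz xbuyr fxswl sfi eekxb dpz luk uinh pqgw
Hunk 3: at line 5 remove [sfi] add [cpvud,varka] -> 12 lines: qfzs fmwq fcjnz xbuyr fxswl cpvud varka eekxb dpz luk uinh pqgw
Hunk 4: at line 1 remove [fmwq] add [roe] -> 12 lines: qfzs roe fcjnz xbuyr fxswl cpvud varka eekxb dpz luk uinh pqgw
Hunk 5: at line 6 remove [varka] add [llqu,hrbpv] -> 13 lines: qfzs roe fcjnz xbuyr fxswl cpvud llqu hrbpv eekxb dpz luk uinh pqgw
Hunk 6: at line 2 remove [xbuyr,fxswl] add [gdfta] -> 12 lines: qfzs roe fcjnz gdfta cpvud llqu hrbpv eekxb dpz luk uinh pqgw
Hunk 7: at line 6 remove [eekxb,dpz,luk] add [bnw] -> 10 lines: qfzs roe fcjnz gdfta cpvud llqu hrbpv bnw uinh pqgw

Answer: qfzs
roe
fcjnz
gdfta
cpvud
llqu
hrbpv
bnw
uinh
pqgw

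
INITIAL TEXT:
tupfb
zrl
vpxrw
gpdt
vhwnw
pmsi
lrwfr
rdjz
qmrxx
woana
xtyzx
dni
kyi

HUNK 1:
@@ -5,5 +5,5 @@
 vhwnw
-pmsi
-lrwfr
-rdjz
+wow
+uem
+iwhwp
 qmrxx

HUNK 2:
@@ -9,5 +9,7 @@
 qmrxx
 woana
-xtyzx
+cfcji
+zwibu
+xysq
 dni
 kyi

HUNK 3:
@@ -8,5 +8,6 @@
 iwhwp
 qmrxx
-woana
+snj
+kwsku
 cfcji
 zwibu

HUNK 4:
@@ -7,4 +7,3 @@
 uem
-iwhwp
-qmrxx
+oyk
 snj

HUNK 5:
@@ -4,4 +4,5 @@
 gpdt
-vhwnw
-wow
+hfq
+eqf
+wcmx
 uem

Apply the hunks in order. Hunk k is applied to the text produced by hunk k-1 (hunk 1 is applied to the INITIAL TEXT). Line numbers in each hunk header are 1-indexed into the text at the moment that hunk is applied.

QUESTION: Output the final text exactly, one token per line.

Answer: tupfb
zrl
vpxrw
gpdt
hfq
eqf
wcmx
uem
oyk
snj
kwsku
cfcji
zwibu
xysq
dni
kyi

Derivation:
Hunk 1: at line 5 remove [pmsi,lrwfr,rdjz] add [wow,uem,iwhwp] -> 13 lines: tupfb zrl vpxrw gpdt vhwnw wow uem iwhwp qmrxx woana xtyzx dni kyi
Hunk 2: at line 9 remove [xtyzx] add [cfcji,zwibu,xysq] -> 15 lines: tupfb zrl vpxrw gpdt vhwnw wow uem iwhwp qmrxx woana cfcji zwibu xysq dni kyi
Hunk 3: at line 8 remove [woana] add [snj,kwsku] -> 16 lines: tupfb zrl vpxrw gpdt vhwnw wow uem iwhwp qmrxx snj kwsku cfcji zwibu xysq dni kyi
Hunk 4: at line 7 remove [iwhwp,qmrxx] add [oyk] -> 15 lines: tupfb zrl vpxrw gpdt vhwnw wow uem oyk snj kwsku cfcji zwibu xysq dni kyi
Hunk 5: at line 4 remove [vhwnw,wow] add [hfq,eqf,wcmx] -> 16 lines: tupfb zrl vpxrw gpdt hfq eqf wcmx uem oyk snj kwsku cfcji zwibu xysq dni kyi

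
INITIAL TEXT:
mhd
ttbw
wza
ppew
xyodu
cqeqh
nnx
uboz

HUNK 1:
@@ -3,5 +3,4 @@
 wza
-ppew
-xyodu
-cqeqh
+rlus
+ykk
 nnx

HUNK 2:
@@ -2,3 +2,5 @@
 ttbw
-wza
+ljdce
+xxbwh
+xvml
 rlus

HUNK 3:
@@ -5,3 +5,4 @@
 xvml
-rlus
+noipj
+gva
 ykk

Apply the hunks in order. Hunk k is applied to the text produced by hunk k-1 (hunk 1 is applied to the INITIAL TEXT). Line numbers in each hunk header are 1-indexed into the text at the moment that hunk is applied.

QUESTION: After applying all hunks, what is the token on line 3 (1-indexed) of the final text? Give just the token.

Answer: ljdce

Derivation:
Hunk 1: at line 3 remove [ppew,xyodu,cqeqh] add [rlus,ykk] -> 7 lines: mhd ttbw wza rlus ykk nnx uboz
Hunk 2: at line 2 remove [wza] add [ljdce,xxbwh,xvml] -> 9 lines: mhd ttbw ljdce xxbwh xvml rlus ykk nnx uboz
Hunk 3: at line 5 remove [rlus] add [noipj,gva] -> 10 lines: mhd ttbw ljdce xxbwh xvml noipj gva ykk nnx uboz
Final line 3: ljdce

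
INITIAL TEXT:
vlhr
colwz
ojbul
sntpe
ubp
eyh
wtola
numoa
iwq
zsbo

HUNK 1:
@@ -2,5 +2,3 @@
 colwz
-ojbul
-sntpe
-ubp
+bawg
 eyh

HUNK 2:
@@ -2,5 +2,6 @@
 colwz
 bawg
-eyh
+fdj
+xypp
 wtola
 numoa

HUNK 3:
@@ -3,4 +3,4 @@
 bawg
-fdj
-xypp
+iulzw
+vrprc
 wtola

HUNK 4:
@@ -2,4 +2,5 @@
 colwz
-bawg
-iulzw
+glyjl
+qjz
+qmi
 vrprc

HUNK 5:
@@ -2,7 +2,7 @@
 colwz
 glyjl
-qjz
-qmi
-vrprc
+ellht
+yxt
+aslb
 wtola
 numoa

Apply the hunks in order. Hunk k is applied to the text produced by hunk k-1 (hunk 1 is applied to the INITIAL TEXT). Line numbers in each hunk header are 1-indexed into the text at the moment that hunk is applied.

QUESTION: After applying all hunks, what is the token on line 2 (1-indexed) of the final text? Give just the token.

Answer: colwz

Derivation:
Hunk 1: at line 2 remove [ojbul,sntpe,ubp] add [bawg] -> 8 lines: vlhr colwz bawg eyh wtola numoa iwq zsbo
Hunk 2: at line 2 remove [eyh] add [fdj,xypp] -> 9 lines: vlhr colwz bawg fdj xypp wtola numoa iwq zsbo
Hunk 3: at line 3 remove [fdj,xypp] add [iulzw,vrprc] -> 9 lines: vlhr colwz bawg iulzw vrprc wtola numoa iwq zsbo
Hunk 4: at line 2 remove [bawg,iulzw] add [glyjl,qjz,qmi] -> 10 lines: vlhr colwz glyjl qjz qmi vrprc wtola numoa iwq zsbo
Hunk 5: at line 2 remove [qjz,qmi,vrprc] add [ellht,yxt,aslb] -> 10 lines: vlhr colwz glyjl ellht yxt aslb wtola numoa iwq zsbo
Final line 2: colwz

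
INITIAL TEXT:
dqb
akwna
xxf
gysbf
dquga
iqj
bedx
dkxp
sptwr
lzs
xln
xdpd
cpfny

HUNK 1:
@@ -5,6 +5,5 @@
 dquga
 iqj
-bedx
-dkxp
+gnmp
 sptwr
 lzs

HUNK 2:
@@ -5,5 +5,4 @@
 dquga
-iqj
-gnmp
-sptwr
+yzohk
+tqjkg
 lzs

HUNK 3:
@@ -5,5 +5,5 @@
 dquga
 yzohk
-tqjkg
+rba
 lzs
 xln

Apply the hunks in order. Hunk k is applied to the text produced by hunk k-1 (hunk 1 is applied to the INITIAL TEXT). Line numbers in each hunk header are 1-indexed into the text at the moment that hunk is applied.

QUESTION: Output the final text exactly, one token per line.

Answer: dqb
akwna
xxf
gysbf
dquga
yzohk
rba
lzs
xln
xdpd
cpfny

Derivation:
Hunk 1: at line 5 remove [bedx,dkxp] add [gnmp] -> 12 lines: dqb akwna xxf gysbf dquga iqj gnmp sptwr lzs xln xdpd cpfny
Hunk 2: at line 5 remove [iqj,gnmp,sptwr] add [yzohk,tqjkg] -> 11 lines: dqb akwna xxf gysbf dquga yzohk tqjkg lzs xln xdpd cpfny
Hunk 3: at line 5 remove [tqjkg] add [rba] -> 11 lines: dqb akwna xxf gysbf dquga yzohk rba lzs xln xdpd cpfny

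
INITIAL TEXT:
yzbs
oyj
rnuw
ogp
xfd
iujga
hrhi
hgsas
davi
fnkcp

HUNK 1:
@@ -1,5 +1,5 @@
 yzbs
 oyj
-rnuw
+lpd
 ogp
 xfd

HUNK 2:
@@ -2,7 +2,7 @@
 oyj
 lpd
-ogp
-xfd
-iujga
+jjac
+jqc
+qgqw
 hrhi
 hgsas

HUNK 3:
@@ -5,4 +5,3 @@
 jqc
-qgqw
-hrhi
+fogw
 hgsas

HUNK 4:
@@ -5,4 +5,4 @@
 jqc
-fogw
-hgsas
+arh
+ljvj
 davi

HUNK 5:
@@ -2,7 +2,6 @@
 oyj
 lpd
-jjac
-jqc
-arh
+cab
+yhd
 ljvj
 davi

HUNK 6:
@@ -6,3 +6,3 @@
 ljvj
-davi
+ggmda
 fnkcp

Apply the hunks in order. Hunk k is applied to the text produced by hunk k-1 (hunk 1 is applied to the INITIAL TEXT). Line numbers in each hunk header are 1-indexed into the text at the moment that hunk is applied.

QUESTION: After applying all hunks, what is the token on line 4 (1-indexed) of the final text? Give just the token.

Hunk 1: at line 1 remove [rnuw] add [lpd] -> 10 lines: yzbs oyj lpd ogp xfd iujga hrhi hgsas davi fnkcp
Hunk 2: at line 2 remove [ogp,xfd,iujga] add [jjac,jqc,qgqw] -> 10 lines: yzbs oyj lpd jjac jqc qgqw hrhi hgsas davi fnkcp
Hunk 3: at line 5 remove [qgqw,hrhi] add [fogw] -> 9 lines: yzbs oyj lpd jjac jqc fogw hgsas davi fnkcp
Hunk 4: at line 5 remove [fogw,hgsas] add [arh,ljvj] -> 9 lines: yzbs oyj lpd jjac jqc arh ljvj davi fnkcp
Hunk 5: at line 2 remove [jjac,jqc,arh] add [cab,yhd] -> 8 lines: yzbs oyj lpd cab yhd ljvj davi fnkcp
Hunk 6: at line 6 remove [davi] add [ggmda] -> 8 lines: yzbs oyj lpd cab yhd ljvj ggmda fnkcp
Final line 4: cab

Answer: cab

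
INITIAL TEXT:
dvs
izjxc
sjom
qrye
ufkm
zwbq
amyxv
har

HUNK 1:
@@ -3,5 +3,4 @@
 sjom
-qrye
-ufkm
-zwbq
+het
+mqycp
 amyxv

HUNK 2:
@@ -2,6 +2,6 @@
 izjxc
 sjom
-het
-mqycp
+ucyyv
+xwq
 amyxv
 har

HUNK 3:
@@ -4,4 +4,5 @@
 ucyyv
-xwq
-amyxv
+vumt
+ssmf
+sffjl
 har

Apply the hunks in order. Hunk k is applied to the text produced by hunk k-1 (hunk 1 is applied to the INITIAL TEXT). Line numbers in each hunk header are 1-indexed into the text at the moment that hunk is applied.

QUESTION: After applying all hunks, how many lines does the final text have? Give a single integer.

Hunk 1: at line 3 remove [qrye,ufkm,zwbq] add [het,mqycp] -> 7 lines: dvs izjxc sjom het mqycp amyxv har
Hunk 2: at line 2 remove [het,mqycp] add [ucyyv,xwq] -> 7 lines: dvs izjxc sjom ucyyv xwq amyxv har
Hunk 3: at line 4 remove [xwq,amyxv] add [vumt,ssmf,sffjl] -> 8 lines: dvs izjxc sjom ucyyv vumt ssmf sffjl har
Final line count: 8

Answer: 8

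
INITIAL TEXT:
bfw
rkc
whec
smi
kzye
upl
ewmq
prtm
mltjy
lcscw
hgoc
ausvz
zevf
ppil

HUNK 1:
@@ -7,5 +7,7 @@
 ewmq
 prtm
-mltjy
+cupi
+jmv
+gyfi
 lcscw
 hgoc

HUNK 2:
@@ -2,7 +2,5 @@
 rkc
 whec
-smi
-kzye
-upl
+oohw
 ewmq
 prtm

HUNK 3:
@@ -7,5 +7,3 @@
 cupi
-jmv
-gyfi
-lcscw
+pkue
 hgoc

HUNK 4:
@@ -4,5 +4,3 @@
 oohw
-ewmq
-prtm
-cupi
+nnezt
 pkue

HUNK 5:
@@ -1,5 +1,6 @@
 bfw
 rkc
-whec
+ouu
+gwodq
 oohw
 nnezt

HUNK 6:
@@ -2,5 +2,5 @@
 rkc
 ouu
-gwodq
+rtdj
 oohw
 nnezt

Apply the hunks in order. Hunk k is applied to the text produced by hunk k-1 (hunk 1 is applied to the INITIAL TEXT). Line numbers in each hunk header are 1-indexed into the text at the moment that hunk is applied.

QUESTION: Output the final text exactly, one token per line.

Hunk 1: at line 7 remove [mltjy] add [cupi,jmv,gyfi] -> 16 lines: bfw rkc whec smi kzye upl ewmq prtm cupi jmv gyfi lcscw hgoc ausvz zevf ppil
Hunk 2: at line 2 remove [smi,kzye,upl] add [oohw] -> 14 lines: bfw rkc whec oohw ewmq prtm cupi jmv gyfi lcscw hgoc ausvz zevf ppil
Hunk 3: at line 7 remove [jmv,gyfi,lcscw] add [pkue] -> 12 lines: bfw rkc whec oohw ewmq prtm cupi pkue hgoc ausvz zevf ppil
Hunk 4: at line 4 remove [ewmq,prtm,cupi] add [nnezt] -> 10 lines: bfw rkc whec oohw nnezt pkue hgoc ausvz zevf ppil
Hunk 5: at line 1 remove [whec] add [ouu,gwodq] -> 11 lines: bfw rkc ouu gwodq oohw nnezt pkue hgoc ausvz zevf ppil
Hunk 6: at line 2 remove [gwodq] add [rtdj] -> 11 lines: bfw rkc ouu rtdj oohw nnezt pkue hgoc ausvz zevf ppil

Answer: bfw
rkc
ouu
rtdj
oohw
nnezt
pkue
hgoc
ausvz
zevf
ppil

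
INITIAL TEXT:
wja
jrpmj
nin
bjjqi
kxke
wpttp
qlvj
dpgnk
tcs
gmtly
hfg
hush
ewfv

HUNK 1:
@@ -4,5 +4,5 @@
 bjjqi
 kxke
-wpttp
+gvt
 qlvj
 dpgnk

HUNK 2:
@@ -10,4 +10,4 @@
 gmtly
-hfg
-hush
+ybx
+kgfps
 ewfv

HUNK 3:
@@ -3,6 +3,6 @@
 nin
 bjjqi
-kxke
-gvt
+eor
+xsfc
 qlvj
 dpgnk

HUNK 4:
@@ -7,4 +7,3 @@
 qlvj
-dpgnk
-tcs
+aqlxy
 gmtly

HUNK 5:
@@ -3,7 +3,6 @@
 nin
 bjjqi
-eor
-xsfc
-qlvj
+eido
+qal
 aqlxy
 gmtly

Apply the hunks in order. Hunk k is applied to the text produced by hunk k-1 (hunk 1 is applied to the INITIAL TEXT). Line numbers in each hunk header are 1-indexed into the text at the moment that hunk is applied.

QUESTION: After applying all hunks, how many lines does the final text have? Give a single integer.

Hunk 1: at line 4 remove [wpttp] add [gvt] -> 13 lines: wja jrpmj nin bjjqi kxke gvt qlvj dpgnk tcs gmtly hfg hush ewfv
Hunk 2: at line 10 remove [hfg,hush] add [ybx,kgfps] -> 13 lines: wja jrpmj nin bjjqi kxke gvt qlvj dpgnk tcs gmtly ybx kgfps ewfv
Hunk 3: at line 3 remove [kxke,gvt] add [eor,xsfc] -> 13 lines: wja jrpmj nin bjjqi eor xsfc qlvj dpgnk tcs gmtly ybx kgfps ewfv
Hunk 4: at line 7 remove [dpgnk,tcs] add [aqlxy] -> 12 lines: wja jrpmj nin bjjqi eor xsfc qlvj aqlxy gmtly ybx kgfps ewfv
Hunk 5: at line 3 remove [eor,xsfc,qlvj] add [eido,qal] -> 11 lines: wja jrpmj nin bjjqi eido qal aqlxy gmtly ybx kgfps ewfv
Final line count: 11

Answer: 11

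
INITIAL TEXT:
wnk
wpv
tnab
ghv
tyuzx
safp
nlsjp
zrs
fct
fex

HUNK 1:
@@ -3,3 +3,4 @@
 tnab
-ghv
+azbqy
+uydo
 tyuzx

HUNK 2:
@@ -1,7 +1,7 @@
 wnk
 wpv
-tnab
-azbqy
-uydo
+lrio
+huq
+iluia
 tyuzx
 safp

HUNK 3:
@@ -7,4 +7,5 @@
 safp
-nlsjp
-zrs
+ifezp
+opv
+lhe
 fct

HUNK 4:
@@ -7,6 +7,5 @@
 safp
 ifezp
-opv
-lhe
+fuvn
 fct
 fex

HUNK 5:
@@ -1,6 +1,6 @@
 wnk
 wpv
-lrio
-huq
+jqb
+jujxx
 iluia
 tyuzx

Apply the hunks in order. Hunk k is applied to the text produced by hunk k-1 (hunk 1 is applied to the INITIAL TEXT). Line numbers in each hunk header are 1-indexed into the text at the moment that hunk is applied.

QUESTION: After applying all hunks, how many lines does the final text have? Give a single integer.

Answer: 11

Derivation:
Hunk 1: at line 3 remove [ghv] add [azbqy,uydo] -> 11 lines: wnk wpv tnab azbqy uydo tyuzx safp nlsjp zrs fct fex
Hunk 2: at line 1 remove [tnab,azbqy,uydo] add [lrio,huq,iluia] -> 11 lines: wnk wpv lrio huq iluia tyuzx safp nlsjp zrs fct fex
Hunk 3: at line 7 remove [nlsjp,zrs] add [ifezp,opv,lhe] -> 12 lines: wnk wpv lrio huq iluia tyuzx safp ifezp opv lhe fct fex
Hunk 4: at line 7 remove [opv,lhe] add [fuvn] -> 11 lines: wnk wpv lrio huq iluia tyuzx safp ifezp fuvn fct fex
Hunk 5: at line 1 remove [lrio,huq] add [jqb,jujxx] -> 11 lines: wnk wpv jqb jujxx iluia tyuzx safp ifezp fuvn fct fex
Final line count: 11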